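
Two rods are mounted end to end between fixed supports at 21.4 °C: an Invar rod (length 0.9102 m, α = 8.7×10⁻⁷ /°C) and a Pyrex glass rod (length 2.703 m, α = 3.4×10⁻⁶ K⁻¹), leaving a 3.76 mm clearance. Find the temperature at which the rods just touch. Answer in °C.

T = 398 °C

α₁L₁ = 7.91874×10⁻⁷ m/K, α₂L₂ = 9.1902×10⁻⁶ m/K → total 9.982074×10⁻⁶ m/K
ΔT = g/(α₁L₁+α₂L₂) = 3.76×10⁻³ / 9.982074×10⁻⁶ = 376.68 K
T = 21.4 + 376.68 = 398.08 °C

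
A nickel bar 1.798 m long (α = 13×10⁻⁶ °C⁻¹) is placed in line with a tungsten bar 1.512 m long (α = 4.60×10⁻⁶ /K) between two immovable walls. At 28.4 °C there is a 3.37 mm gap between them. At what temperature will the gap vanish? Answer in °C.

α₁L₁ = 2.3374×10⁻⁵ m/K, α₂L₂ = 6.9552×10⁻⁶ m/K → total 3.03292×10⁻⁵ m/K
ΔT = g/(α₁L₁+α₂L₂) = 3.37×10⁻³ / 3.03292×10⁻⁵ = 111.11 K
T = 28.4 + 111.11 = 139.51 °C

T = 140 °C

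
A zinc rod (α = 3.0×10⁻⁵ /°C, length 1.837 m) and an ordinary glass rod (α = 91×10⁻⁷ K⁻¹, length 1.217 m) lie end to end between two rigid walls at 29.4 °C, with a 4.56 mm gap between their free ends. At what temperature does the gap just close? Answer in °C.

T = 98.3 °C

Gap closes when ΔL₁ + ΔL₂ = 4.56 mm = 4.56×10⁻³ m
(α₁L₁ + α₂L₂)ΔT = g
α₁L₁ + α₂L₂ = 3.0×10⁻⁵×1.837 + 91×10⁻⁷×1.217 = 6.61847×10⁻⁵ m/K
ΔT = 4.56×10⁻³ / 6.61847×10⁻⁵ = 68.898 K
T = 29.4 + 68.898 = 98.298 °C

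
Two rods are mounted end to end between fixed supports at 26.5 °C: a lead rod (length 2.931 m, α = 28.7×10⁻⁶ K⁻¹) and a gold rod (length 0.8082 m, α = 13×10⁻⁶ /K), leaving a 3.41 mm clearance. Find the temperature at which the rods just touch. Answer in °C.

Gap closes when ΔL₁ + ΔL₂ = 3.41 mm = 3.41×10⁻³ m
(α₁L₁ + α₂L₂)ΔT = g
α₁L₁ + α₂L₂ = 28.7×10⁻⁶×2.931 + 13×10⁻⁶×0.8082 = 9.46263×10⁻⁵ m/K
ΔT = 3.41×10⁻³ / 9.46263×10⁻⁵ = 36.036 K
T = 26.5 + 36.036 = 62.536 °C

T = 62.5 °C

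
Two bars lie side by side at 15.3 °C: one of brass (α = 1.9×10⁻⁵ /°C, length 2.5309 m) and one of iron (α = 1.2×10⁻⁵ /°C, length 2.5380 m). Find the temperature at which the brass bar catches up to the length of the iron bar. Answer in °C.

Equal length when α₁L₁ΔT − α₂L₂ΔT = L₂ − L₁ = 7.10×10⁻³ m
α₁L₁ = 4.80871×10⁻⁵, α₂L₂ = 3.0456×10⁻⁵ → Δ(αL) = 1.76311×10⁻⁵ m/K
ΔT = 7.10×10⁻³ / 1.76311×10⁻⁵ = 402.698 K, so T = 15.3 + 402.698 = 417.998 °C

T = 418.0 °C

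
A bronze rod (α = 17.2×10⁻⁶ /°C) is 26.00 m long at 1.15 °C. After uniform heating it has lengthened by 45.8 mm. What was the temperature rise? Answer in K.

ΔL = αL₀ΔT ⇒ ΔT = ΔL / (αL₀)
ΔT = 45.8×10⁻³ m / (17.2×10⁻⁶ × 26.00 m) = 102.42 K

ΔT = 102 K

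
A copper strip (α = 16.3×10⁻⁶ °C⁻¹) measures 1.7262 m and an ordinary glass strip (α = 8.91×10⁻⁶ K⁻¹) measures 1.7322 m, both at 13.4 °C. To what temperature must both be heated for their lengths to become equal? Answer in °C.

Equal length when α₁L₁ΔT − α₂L₂ΔT = L₂ − L₁ = 6.00×10⁻³ m
α₁L₁ = 2.813706×10⁻⁵, α₂L₂ = 1.5433902×10⁻⁵ → Δ(αL) = 1.2703158×10⁻⁵ m/K
ΔT = 6.00×10⁻³ / 1.2703158×10⁻⁵ = 472.323 K, so T = 13.4 + 472.323 = 485.723 °C

T = 485.7 °C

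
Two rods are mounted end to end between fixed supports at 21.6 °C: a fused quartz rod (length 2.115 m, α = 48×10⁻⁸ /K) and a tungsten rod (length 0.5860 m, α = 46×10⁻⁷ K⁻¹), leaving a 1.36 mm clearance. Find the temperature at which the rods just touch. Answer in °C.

Gap closes when ΔL₁ + ΔL₂ = 1.36 mm = 1.36×10⁻³ m
(α₁L₁ + α₂L₂)ΔT = g
α₁L₁ + α₂L₂ = 48×10⁻⁸×2.115 + 46×10⁻⁷×0.5860 = 3.7108×10⁻⁶ m/K
ΔT = 1.36×10⁻³ / 3.7108×10⁻⁶ = 366.50 K
T = 21.6 + 366.50 = 388.10 °C

T = 388 °C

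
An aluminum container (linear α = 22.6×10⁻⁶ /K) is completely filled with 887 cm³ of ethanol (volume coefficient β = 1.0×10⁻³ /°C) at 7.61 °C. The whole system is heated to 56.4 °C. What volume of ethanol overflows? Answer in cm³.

40.3 cm³

The container also expands: β_container ≈ 3α = 6.78×10⁻⁵ /K
Net overflow = V₀(β_liq − 3α_cont)ΔT
β − 3α = 1.00×10⁻³ − 6.78×10⁻⁵ = 9.322×10⁻⁴ /K; ΔT = 48.79 K
ΔV = 887 × 9.322×10⁻⁴ × 48.79 = 40.3 cm³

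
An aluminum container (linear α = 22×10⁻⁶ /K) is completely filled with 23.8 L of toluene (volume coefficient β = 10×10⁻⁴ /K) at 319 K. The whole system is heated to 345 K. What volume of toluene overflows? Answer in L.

0.578 L

The container also expands: β_container ≈ 3α = 6.6×10⁻⁵ /K
Net overflow = V₀(β_liq − 3α_cont)ΔT
β − 3α = 1.00×10⁻³ − 6.6×10⁻⁵ = 9.34×10⁻⁴ /K; ΔT = 26 K
ΔV = 23.8 × 9.34×10⁻⁴ × 26 = 0.578 L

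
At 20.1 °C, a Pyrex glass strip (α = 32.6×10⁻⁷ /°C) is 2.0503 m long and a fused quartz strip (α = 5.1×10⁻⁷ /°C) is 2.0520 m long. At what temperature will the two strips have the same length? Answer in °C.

L₁(1 + α₁ΔT) = L₂(1 + α₂ΔT) ⇒ ΔT = (L₂ − L₁)/(α₁L₁ − α₂L₂)
L₂ − L₁ = 2.0520 − 2.0503 = 1.70×10⁻³ m
α₁L₁ − α₂L₂ = 32.6×10⁻⁷×2.0503 − 5.1×10⁻⁷×2.0520 = 5.637458×10⁻⁶ m/K
ΔT = 1.70×10⁻³ / 5.637458×10⁻⁶ = 301.554 K
T = 20.1 + 301.554 = 321.654 °C

T = 321.7 °C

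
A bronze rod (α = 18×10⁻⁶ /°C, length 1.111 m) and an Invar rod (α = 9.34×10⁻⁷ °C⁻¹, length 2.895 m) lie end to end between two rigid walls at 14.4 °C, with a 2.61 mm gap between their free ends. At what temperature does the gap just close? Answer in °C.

Gap closes when ΔL₁ + ΔL₂ = 2.61 mm = 2.61×10⁻³ m
(α₁L₁ + α₂L₂)ΔT = g
α₁L₁ + α₂L₂ = 18×10⁻⁶×1.111 + 9.34×10⁻⁷×2.895 = 2.270193×10⁻⁵ m/K
ΔT = 2.61×10⁻³ / 2.270193×10⁻⁵ = 114.97 K
T = 14.4 + 114.97 = 129.37 °C

T = 129 °C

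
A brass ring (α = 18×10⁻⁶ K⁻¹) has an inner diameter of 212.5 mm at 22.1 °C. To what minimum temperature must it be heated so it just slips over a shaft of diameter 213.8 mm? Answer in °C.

Required Δd = 213.8 − 212.5 = 1.3 mm
Δd = αd₀ΔT ⇒ ΔT = Δd/(αd₀) = 1.3 / (18×10⁻⁶ × 212.5) = 339.87 K
T_min = 22.1 + 339.87 = 361.97 °C

T = 362 °C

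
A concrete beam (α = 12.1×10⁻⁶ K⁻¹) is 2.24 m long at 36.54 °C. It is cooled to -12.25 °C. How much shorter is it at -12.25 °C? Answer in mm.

ΔL = 1.32 mm

|ΔT| = |-12.25 − 36.54| = 48.79 K
ΔL = αL₀ΔT = (12.1×10⁻⁶)(2.24)(48.79) = 1.32×10⁻³ m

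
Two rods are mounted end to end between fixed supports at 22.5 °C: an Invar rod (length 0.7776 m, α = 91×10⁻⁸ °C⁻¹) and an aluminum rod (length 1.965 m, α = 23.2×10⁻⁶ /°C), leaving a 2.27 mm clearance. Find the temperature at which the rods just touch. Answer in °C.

T = 71.5 °C

α₁L₁ = 7.07616×10⁻⁷ m/K, α₂L₂ = 4.5588×10⁻⁵ m/K → total 4.6295616×10⁻⁵ m/K
ΔT = g/(α₁L₁+α₂L₂) = 2.27×10⁻³ / 4.6295616×10⁻⁵ = 49.033 K
T = 22.5 + 49.033 = 71.533 °C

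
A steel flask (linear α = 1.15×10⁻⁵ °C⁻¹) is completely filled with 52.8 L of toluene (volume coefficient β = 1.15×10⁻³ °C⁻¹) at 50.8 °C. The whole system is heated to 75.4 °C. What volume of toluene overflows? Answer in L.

1.45 L

The flask also expands: β_container ≈ 3α = 3.45×10⁻⁵ /K
Net overflow = V₀(β_liq − 3α_cont)ΔT
β − 3α = 1.15×10⁻³ − 3.45×10⁻⁵ = 1.1155×10⁻³ /K; ΔT = 24.6 K
ΔV = 52.8 × 1.1155×10⁻³ × 24.6 = 1.45 L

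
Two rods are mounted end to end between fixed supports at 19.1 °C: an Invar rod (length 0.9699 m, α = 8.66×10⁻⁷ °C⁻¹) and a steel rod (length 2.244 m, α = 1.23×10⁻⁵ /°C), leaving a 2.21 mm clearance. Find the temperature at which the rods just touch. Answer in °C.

α₁L₁ = 8.399334×10⁻⁷ m/K, α₂L₂ = 2.76012×10⁻⁵ m/K → total 2.84411334×10⁻⁵ m/K
ΔT = g/(α₁L₁+α₂L₂) = 2.21×10⁻³ / 2.84411334×10⁻⁵ = 77.704 K
T = 19.1 + 77.704 = 96.804 °C

T = 96.8 °C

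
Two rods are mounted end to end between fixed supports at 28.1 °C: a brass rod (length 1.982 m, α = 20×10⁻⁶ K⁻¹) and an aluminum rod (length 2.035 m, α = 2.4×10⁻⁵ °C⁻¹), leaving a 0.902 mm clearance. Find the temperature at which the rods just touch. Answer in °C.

α₁L₁ = 3.964×10⁻⁵ m/K, α₂L₂ = 4.884×10⁻⁵ m/K → total 8.848×10⁻⁵ m/K
ΔT = g/(α₁L₁+α₂L₂) = 9.02×10⁻⁴ / 8.848×10⁻⁵ = 10.194 K
T = 28.1 + 10.194 = 38.294 °C

T = 38.3 °C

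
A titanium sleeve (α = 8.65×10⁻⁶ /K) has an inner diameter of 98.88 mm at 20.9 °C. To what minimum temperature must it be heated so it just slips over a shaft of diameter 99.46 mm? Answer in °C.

Required Δd = 99.46 − 98.88 = 0.58 mm
Δd = αd₀ΔT ⇒ ΔT = Δd/(αd₀) = 0.58 / (8.65×10⁻⁶ × 98.88) = 678.12 K
T_min = 20.9 + 678.12 = 699.02 °C

T = 699 °C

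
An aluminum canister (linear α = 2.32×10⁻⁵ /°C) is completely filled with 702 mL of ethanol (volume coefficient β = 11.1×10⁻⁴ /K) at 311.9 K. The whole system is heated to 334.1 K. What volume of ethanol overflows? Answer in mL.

The canister also expands: β_container ≈ 3α = 6.96×10⁻⁵ /K
Net overflow = V₀(β_liq − 3α_cont)ΔT
β − 3α = 1.11×10⁻³ − 6.96×10⁻⁵ = 1.0404×10⁻³ /K; ΔT = 22.2 K
ΔV = 702 × 1.0404×10⁻³ × 22.2 = 16.2 mL

16.2 mL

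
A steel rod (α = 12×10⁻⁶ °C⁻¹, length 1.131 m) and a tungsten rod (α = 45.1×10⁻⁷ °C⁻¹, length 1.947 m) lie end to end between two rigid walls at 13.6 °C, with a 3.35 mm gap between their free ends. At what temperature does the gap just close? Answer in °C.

T = 163 °C

Gap closes when ΔL₁ + ΔL₂ = 3.35 mm = 3.35×10⁻³ m
(α₁L₁ + α₂L₂)ΔT = g
α₁L₁ + α₂L₂ = 12×10⁻⁶×1.131 + 45.1×10⁻⁷×1.947 = 2.235297×10⁻⁵ m/K
ΔT = 3.35×10⁻³ / 2.235297×10⁻⁵ = 149.87 K
T = 13.6 + 149.87 = 163.47 °C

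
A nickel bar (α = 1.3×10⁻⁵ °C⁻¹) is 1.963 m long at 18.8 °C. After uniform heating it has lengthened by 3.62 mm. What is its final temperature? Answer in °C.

T = 161 °C

ΔL = αL₀ΔT ⇒ ΔT = ΔL / (αL₀)
ΔT = 3.62×10⁻³ m / (1.3×10⁻⁵ × 1.963 m) = 141.86 K
T = 18.8 + 141.86 = 160.66 °C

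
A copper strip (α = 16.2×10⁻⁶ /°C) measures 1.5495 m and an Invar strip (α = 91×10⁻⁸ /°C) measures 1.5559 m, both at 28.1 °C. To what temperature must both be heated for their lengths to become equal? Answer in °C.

T = 298.3 °C

Equal length when α₁L₁ΔT − α₂L₂ΔT = L₂ − L₁ = 6.40×10⁻³ m
α₁L₁ = 2.51019×10⁻⁵, α₂L₂ = 1.415869×10⁻⁶ → Δ(αL) = 2.3686031×10⁻⁵ m/K
ΔT = 6.40×10⁻³ / 2.3686031×10⁻⁵ = 270.201 K, so T = 28.1 + 270.201 = 298.301 °C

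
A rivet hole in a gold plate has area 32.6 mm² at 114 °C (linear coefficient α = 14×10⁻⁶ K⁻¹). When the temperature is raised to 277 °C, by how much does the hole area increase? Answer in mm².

ΔA = 0.149 mm²

Area coefficient ≈ 2α; |ΔT| = 163 K
ΔA = 2αA₀ΔT = 2(14×10⁻⁶)(32.6)(163) = 0.149 mm²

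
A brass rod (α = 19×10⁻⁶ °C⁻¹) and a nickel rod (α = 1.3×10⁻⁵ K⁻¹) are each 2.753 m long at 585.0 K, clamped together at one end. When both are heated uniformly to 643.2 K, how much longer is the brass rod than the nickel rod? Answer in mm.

ΔT = 58.2 K
brass: ΔL = 19×10⁻⁶ × 2.753 m × 58.2 = 3.0443×10⁻³ m = 3.0443 mm
nickel: ΔL = 1.3×10⁻⁵ × 2.753 m × 58.2 = 2.0829×10⁻³ m = 2.0829 mm
difference = 3.0443 − 2.0829 = 0.9614 mm

0.961 mm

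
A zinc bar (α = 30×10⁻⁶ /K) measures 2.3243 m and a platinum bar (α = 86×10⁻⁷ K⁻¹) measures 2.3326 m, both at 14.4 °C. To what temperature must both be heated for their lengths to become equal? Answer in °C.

T = 181.5 °C

Equal length when α₁L₁ΔT − α₂L₂ΔT = L₂ − L₁ = 8.30×10⁻³ m
α₁L₁ = 6.9729×10⁻⁵, α₂L₂ = 2.006036×10⁻⁵ → Δ(αL) = 4.966864×10⁻⁵ m/K
ΔT = 8.30×10⁻³ / 4.966864×10⁻⁵ = 167.107 K, so T = 14.4 + 167.107 = 181.507 °C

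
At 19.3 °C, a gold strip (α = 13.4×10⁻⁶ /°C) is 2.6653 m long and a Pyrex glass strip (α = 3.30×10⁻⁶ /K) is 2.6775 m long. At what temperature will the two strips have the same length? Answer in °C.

T = 473.2 °C

Equal length when α₁L₁ΔT − α₂L₂ΔT = L₂ − L₁ = 1.22×10⁻² m
α₁L₁ = 3.571502×10⁻⁵, α₂L₂ = 8.83575×10⁻⁶ → Δ(αL) = 2.687927×10⁻⁵ m/K
ΔT = 1.22×10⁻² / 2.687927×10⁻⁵ = 453.881 K, so T = 19.3 + 453.881 = 473.181 °C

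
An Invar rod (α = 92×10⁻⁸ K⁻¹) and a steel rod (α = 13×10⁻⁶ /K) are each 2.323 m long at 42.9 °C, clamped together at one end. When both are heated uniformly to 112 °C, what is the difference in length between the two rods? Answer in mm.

1.94 mm

ΔT = 69.1 K
Invar: ΔL = 92×10⁻⁸ × 2.323 m × 69.1 = 1.4768×10⁻⁴ m = 0.14768 mm
steel: ΔL = 13×10⁻⁶ × 2.323 m × 69.1 = 2.0868×10⁻³ m = 2.0868 mm
difference = 2.0868 − 0.14768 = 1.93912 mm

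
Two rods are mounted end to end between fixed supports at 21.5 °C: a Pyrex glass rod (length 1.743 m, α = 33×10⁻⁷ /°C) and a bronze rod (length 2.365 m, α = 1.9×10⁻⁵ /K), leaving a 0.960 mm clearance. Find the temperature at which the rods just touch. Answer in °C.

T = 40.4 °C

α₁L₁ = 5.7519×10⁻⁶ m/K, α₂L₂ = 4.4935×10⁻⁵ m/K → total 5.06869×10⁻⁵ m/K
ΔT = g/(α₁L₁+α₂L₂) = 9.60×10⁻⁴ / 5.06869×10⁻⁵ = 18.940 K
T = 21.5 + 18.940 = 40.440 °C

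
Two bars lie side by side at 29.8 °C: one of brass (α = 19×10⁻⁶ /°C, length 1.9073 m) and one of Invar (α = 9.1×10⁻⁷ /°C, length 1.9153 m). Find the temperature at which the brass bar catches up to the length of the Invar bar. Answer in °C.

L₁(1 + α₁ΔT) = L₂(1 + α₂ΔT) ⇒ ΔT = (L₂ − L₁)/(α₁L₁ − α₂L₂)
L₂ − L₁ = 1.9153 − 1.9073 = 8.00×10⁻³ m
α₁L₁ − α₂L₂ = 19×10⁻⁶×1.9073 − 9.1×10⁻⁷×1.9153 = 3.4495777×10⁻⁵ m/K
ΔT = 8.00×10⁻³ / 3.4495777×10⁻⁵ = 231.912 K
T = 29.8 + 231.912 = 261.712 °C

T = 261.7 °C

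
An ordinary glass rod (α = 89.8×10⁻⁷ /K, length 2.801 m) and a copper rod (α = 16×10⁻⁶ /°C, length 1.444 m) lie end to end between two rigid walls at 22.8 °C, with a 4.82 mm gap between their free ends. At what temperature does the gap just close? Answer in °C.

Gap closes when ΔL₁ + ΔL₂ = 4.82 mm = 4.82×10⁻³ m
(α₁L₁ + α₂L₂)ΔT = g
α₁L₁ + α₂L₂ = 89.8×10⁻⁷×2.801 + 16×10⁻⁶×1.444 = 4.825698×10⁻⁵ m/K
ΔT = 4.82×10⁻³ / 4.825698×10⁻⁵ = 99.88 K
T = 22.8 + 99.88 = 122.68 °C

T = 123 °C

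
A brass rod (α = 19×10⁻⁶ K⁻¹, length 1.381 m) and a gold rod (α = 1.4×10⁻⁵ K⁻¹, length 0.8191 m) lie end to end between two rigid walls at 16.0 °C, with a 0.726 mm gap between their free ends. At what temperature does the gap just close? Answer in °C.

α₁L₁ = 2.6239×10⁻⁵ m/K, α₂L₂ = 1.14674×10⁻⁵ m/K → total 3.77064×10⁻⁵ m/K
ΔT = g/(α₁L₁+α₂L₂) = 7.26×10⁻⁴ / 3.77064×10⁻⁵ = 19.254 K
T = 16.0 + 19.254 = 35.254 °C

T = 35.3 °C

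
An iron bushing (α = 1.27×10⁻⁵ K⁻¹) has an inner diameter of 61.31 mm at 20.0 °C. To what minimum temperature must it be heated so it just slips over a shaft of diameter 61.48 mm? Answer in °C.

T = 238 °C

Required Δd = 61.48 − 61.31 = 0.17 mm
Δd = αd₀ΔT ⇒ ΔT = Δd/(αd₀) = 0.17 / (1.27×10⁻⁵ × 61.31) = 218.33 K
T_min = 20.0 + 218.33 = 238.33 °C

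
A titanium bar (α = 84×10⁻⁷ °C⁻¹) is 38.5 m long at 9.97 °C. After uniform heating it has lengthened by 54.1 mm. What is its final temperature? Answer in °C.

T = 177 °C

ΔL = αL₀ΔT ⇒ ΔT = ΔL / (αL₀)
ΔT = 54.1×10⁻³ m / (84×10⁻⁷ × 38.5 m) = 167.29 K
T = 9.97 + 167.29 = 177.26 °C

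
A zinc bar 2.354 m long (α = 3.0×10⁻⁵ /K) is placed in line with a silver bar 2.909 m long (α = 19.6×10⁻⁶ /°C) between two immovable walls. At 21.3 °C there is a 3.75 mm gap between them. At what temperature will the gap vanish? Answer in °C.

Gap closes when ΔL₁ + ΔL₂ = 3.75 mm = 3.75×10⁻³ m
(α₁L₁ + α₂L₂)ΔT = g
α₁L₁ + α₂L₂ = 3.0×10⁻⁵×2.354 + 19.6×10⁻⁶×2.909 = 1.276364×10⁻⁴ m/K
ΔT = 3.75×10⁻³ / 1.276364×10⁻⁴ = 29.380 K
T = 21.3 + 29.380 = 50.680 °C

T = 50.7 °C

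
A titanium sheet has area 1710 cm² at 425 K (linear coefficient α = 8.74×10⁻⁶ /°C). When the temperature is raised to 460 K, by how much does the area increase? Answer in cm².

ΔA = 1.05 cm²

Area coefficient ≈ 2α; |ΔT| = 35 K
ΔA = 2αA₀ΔT = 2(8.74×10⁻⁶)(1710)(35) = 1.05 cm²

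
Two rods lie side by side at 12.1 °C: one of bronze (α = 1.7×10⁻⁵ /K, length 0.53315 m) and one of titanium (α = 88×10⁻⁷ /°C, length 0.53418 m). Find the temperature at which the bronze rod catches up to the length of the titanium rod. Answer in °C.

T = 248.2 °C

L₁(1 + α₁ΔT) = L₂(1 + α₂ΔT) ⇒ ΔT = (L₂ − L₁)/(α₁L₁ − α₂L₂)
L₂ − L₁ = 0.53418 − 0.53315 = 1.03×10⁻³ m
α₁L₁ − α₂L₂ = 1.7×10⁻⁵×0.53315 − 88×10⁻⁷×0.53418 = 4.362766×10⁻⁶ m/K
ΔT = 1.03×10⁻³ / 4.362766×10⁻⁶ = 236.089 K
T = 12.1 + 236.089 = 248.189 °C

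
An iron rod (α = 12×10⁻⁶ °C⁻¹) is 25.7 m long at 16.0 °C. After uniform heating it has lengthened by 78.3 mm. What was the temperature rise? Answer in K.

ΔL = αL₀ΔT ⇒ ΔT = ΔL / (αL₀)
ΔT = 78.3×10⁻³ m / (12×10⁻⁶ × 25.7 m) = 253.89 K

ΔT = 254 K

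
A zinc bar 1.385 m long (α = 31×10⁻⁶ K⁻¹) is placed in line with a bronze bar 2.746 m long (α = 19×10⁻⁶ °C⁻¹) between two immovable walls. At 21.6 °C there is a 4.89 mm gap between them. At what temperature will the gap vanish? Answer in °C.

α₁L₁ = 4.2935×10⁻⁵ m/K, α₂L₂ = 5.2174×10⁻⁵ m/K → total 9.5109×10⁻⁵ m/K
ΔT = g/(α₁L₁+α₂L₂) = 4.89×10⁻³ / 9.5109×10⁻⁵ = 51.415 K
T = 21.6 + 51.415 = 73.015 °C

T = 73.0 °C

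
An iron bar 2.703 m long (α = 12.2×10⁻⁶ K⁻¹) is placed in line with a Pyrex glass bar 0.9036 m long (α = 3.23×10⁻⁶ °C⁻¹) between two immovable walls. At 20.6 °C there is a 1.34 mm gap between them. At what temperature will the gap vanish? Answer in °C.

α₁L₁ = 3.29766×10⁻⁵ m/K, α₂L₂ = 2.918628×10⁻⁶ m/K → total 3.5895228×10⁻⁵ m/K
ΔT = g/(α₁L₁+α₂L₂) = 1.34×10⁻³ / 3.5895228×10⁻⁵ = 37.331 K
T = 20.6 + 37.331 = 57.931 °C

T = 57.9 °C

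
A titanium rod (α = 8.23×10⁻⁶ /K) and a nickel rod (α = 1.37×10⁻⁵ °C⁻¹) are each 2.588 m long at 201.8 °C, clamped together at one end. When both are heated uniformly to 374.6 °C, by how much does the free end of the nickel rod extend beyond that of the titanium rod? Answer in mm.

2.45 mm

ΔT = 172.8 K
titanium: ΔL = 8.23×10⁻⁶ × 2.588 m × 172.8 = 3.6805×10⁻³ m = 3.6805 mm
nickel: ΔL = 1.37×10⁻⁵ × 2.588 m × 172.8 = 6.1267×10⁻³ m = 6.1267 mm
difference = 6.1267 − 3.6805 = 2.4462 mm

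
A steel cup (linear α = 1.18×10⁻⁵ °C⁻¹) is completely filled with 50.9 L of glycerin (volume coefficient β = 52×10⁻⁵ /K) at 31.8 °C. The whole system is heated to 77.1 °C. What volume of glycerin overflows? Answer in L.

The cup also expands: β_container ≈ 3α = 3.54×10⁻⁵ /K
Net overflow = V₀(β_liq − 3α_cont)ΔT
β − 3α = 5.20×10⁻⁴ − 3.54×10⁻⁵ = 4.846×10⁻⁴ /K; ΔT = 45.3 K
ΔV = 50.9 × 4.846×10⁻⁴ × 45.3 = 1.12 L

1.12 L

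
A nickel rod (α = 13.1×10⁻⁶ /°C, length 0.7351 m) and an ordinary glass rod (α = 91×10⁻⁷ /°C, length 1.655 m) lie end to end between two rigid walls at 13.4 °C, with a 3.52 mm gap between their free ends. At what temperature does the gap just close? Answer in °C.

Gap closes when ΔL₁ + ΔL₂ = 3.52 mm = 3.52×10⁻³ m
(α₁L₁ + α₂L₂)ΔT = g
α₁L₁ + α₂L₂ = 13.1×10⁻⁶×0.7351 + 91×10⁻⁷×1.655 = 2.469031×10⁻⁵ m/K
ΔT = 3.52×10⁻³ / 2.469031×10⁻⁵ = 142.57 K
T = 13.4 + 142.57 = 155.97 °C

T = 156 °C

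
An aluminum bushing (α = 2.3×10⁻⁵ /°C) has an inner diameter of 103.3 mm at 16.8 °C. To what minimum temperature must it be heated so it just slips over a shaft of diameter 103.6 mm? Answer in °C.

T = 143 °C

Required Δd = 103.6 − 103.3 = 0.3 mm
Δd = αd₀ΔT ⇒ ΔT = Δd/(αd₀) = 0.3 / (2.3×10⁻⁵ × 103.3) = 126.27 K
T_min = 16.8 + 126.27 = 143.07 °C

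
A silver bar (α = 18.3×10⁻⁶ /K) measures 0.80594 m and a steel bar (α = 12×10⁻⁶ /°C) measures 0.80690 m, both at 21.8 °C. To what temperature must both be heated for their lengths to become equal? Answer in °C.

L₁(1 + α₁ΔT) = L₂(1 + α₂ΔT) ⇒ ΔT = (L₂ − L₁)/(α₁L₁ − α₂L₂)
L₂ − L₁ = 0.80690 − 0.80594 = 9.60×10⁻⁴ m
α₁L₁ − α₂L₂ = 18.3×10⁻⁶×0.80594 − 12×10⁻⁶×0.80690 = 5.065902×10⁻⁶ m/K
ΔT = 9.60×10⁻⁴ / 5.065902×10⁻⁶ = 189.502 K
T = 21.8 + 189.502 = 211.302 °C

T = 211.3 °C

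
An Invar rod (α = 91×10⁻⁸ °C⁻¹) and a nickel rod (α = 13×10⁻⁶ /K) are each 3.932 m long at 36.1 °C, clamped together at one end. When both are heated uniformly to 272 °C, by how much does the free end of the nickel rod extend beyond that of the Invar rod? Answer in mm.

11.2 mm

ΔT = 235.9 K
Invar: ΔL = 91×10⁻⁸ × 3.932 m × 235.9 = 8.4408×10⁻⁴ m = 0.84408 mm
nickel: ΔL = 13×10⁻⁶ × 3.932 m × 235.9 = 1.2058×10⁻² m = 12.058 mm
difference = 12.058 − 0.84408 = 11.21392 mm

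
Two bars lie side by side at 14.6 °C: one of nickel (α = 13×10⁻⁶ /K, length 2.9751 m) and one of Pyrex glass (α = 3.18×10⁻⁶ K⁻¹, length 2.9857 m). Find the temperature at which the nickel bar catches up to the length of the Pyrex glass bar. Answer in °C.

L₁(1 + α₁ΔT) = L₂(1 + α₂ΔT) ⇒ ΔT = (L₂ − L₁)/(α₁L₁ − α₂L₂)
L₂ − L₁ = 2.9857 − 2.9751 = 1.06×10⁻² m
α₁L₁ − α₂L₂ = 13×10⁻⁶×2.9751 − 3.18×10⁻⁶×2.9857 = 2.9181774×10⁻⁵ m/K
ΔT = 1.06×10⁻² / 2.9181774×10⁻⁵ = 363.240 K
T = 14.6 + 363.240 = 377.840 °C

T = 377.8 °C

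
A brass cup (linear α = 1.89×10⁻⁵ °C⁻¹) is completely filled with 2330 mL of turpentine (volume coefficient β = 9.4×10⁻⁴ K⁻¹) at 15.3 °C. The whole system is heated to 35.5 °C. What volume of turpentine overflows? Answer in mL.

The cup also expands: β_container ≈ 3α = 5.67×10⁻⁵ /K
Net overflow = V₀(β_liq − 3α_cont)ΔT
β − 3α = 9.40×10⁻⁴ − 5.67×10⁻⁵ = 8.833×10⁻⁴ /K; ΔT = 20.2 K
ΔV = 2330 × 8.833×10⁻⁴ × 20.2 = 41.6 mL

41.6 mL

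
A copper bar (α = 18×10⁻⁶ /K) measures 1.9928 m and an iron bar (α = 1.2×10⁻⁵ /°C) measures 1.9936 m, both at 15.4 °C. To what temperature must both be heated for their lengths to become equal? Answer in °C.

L₁(1 + α₁ΔT) = L₂(1 + α₂ΔT) ⇒ ΔT = (L₂ − L₁)/(α₁L₁ − α₂L₂)
L₂ − L₁ = 1.9936 − 1.9928 = 8.00×10⁻⁴ m
α₁L₁ − α₂L₂ = 18×10⁻⁶×1.9928 − 1.2×10⁻⁵×1.9936 = 1.19472×10⁻⁵ m/K
ΔT = 8.00×10⁻⁴ / 1.19472×10⁻⁵ = 66.9613 K
T = 15.4 + 66.9613 = 82.3613 °C

T = 82.36 °C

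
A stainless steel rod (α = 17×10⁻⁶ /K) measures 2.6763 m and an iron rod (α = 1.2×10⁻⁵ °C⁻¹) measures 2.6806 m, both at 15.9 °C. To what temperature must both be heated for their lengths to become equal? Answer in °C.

T = 338.5 °C

L₁(1 + α₁ΔT) = L₂(1 + α₂ΔT) ⇒ ΔT = (L₂ − L₁)/(α₁L₁ − α₂L₂)
L₂ − L₁ = 2.6806 − 2.6763 = 4.30×10⁻³ m
α₁L₁ − α₂L₂ = 17×10⁻⁶×2.6763 − 1.2×10⁻⁵×2.6806 = 1.33299×10⁻⁵ m/K
ΔT = 4.30×10⁻³ / 1.33299×10⁻⁵ = 322.583 K
T = 15.9 + 322.583 = 338.483 °C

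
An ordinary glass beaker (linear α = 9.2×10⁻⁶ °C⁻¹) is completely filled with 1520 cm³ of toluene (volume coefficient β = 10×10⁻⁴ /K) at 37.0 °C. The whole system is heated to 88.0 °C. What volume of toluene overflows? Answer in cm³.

The beaker also expands: β_container ≈ 3α = 2.76×10⁻⁵ /K
Net overflow = V₀(β_liq − 3α_cont)ΔT
β − 3α = 1.00×10⁻³ − 2.76×10⁻⁵ = 9.724×10⁻⁴ /K; ΔT = 51.0 K
ΔV = 1520 × 9.724×10⁻⁴ × 51.0 = 75.4 cm³

75.4 cm³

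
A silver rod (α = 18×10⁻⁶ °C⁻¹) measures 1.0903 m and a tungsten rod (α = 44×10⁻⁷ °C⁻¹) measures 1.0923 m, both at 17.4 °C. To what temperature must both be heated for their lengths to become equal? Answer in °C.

T = 152.4 °C

L₁(1 + α₁ΔT) = L₂(1 + α₂ΔT) ⇒ ΔT = (L₂ − L₁)/(α₁L₁ − α₂L₂)
L₂ − L₁ = 1.0923 − 1.0903 = 2.00×10⁻³ m
α₁L₁ − α₂L₂ = 18×10⁻⁶×1.0903 − 44×10⁻⁷×1.0923 = 1.481928×10⁻⁵ m/K
ΔT = 2.00×10⁻³ / 1.481928×10⁻⁵ = 134.959 K
T = 17.4 + 134.959 = 152.359 °C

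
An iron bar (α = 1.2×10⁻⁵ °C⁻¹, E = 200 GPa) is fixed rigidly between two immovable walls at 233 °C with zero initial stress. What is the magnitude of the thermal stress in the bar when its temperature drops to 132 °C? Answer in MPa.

σ = 242 MPa

Fully constrained: the free strain ε = αΔT is blocked, so σ = Eε = EαΔT.
|ΔT| = 101 K
σ = 200×10⁹ × 1.2×10⁻⁵ × 101 = 2.42×10⁸ Pa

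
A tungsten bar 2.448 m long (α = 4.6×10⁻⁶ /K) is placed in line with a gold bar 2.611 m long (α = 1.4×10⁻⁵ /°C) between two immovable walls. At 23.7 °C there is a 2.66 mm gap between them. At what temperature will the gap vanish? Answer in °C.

α₁L₁ = 1.12608×10⁻⁵ m/K, α₂L₂ = 3.6554×10⁻⁵ m/K → total 4.78148×10⁻⁵ m/K
ΔT = g/(α₁L₁+α₂L₂) = 2.66×10⁻³ / 4.78148×10⁻⁵ = 55.631 K
T = 23.7 + 55.631 = 79.331 °C

T = 79.3 °C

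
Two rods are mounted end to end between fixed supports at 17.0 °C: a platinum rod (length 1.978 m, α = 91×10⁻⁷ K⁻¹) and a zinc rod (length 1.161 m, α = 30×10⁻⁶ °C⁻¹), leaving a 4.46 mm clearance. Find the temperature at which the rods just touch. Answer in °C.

T = 101 °C

Gap closes when ΔL₁ + ΔL₂ = 4.46 mm = 4.46×10⁻³ m
(α₁L₁ + α₂L₂)ΔT = g
α₁L₁ + α₂L₂ = 91×10⁻⁷×1.978 + 30×10⁻⁶×1.161 = 5.28298×10⁻⁵ m/K
ΔT = 4.46×10⁻³ / 5.28298×10⁻⁵ = 84.42 K
T = 17.0 + 84.42 = 101.42 °C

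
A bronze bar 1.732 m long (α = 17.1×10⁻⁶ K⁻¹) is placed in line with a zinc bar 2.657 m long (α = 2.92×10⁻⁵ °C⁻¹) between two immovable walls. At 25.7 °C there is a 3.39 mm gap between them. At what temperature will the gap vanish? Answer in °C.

T = 57.3 °C

α₁L₁ = 2.96172×10⁻⁵ m/K, α₂L₂ = 7.75844×10⁻⁵ m/K → total 1.072016×10⁻⁴ m/K
ΔT = g/(α₁L₁+α₂L₂) = 3.39×10⁻³ / 1.072016×10⁻⁴ = 31.623 K
T = 25.7 + 31.623 = 57.323 °C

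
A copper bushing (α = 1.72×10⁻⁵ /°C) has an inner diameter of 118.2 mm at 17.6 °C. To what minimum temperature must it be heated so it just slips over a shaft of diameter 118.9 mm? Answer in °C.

Required Δd = 118.9 − 118.2 = 0.7 mm
Δd = αd₀ΔT ⇒ ΔT = Δd/(αd₀) = 0.7 / (1.72×10⁻⁵ × 118.2) = 344.31 K
T_min = 17.6 + 344.31 = 361.91 °C

T = 362 °C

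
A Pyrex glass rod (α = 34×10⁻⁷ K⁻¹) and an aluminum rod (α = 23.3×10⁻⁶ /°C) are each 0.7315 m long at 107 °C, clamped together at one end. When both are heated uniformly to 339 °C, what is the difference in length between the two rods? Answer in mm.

3.38 mm

ΔT = 232 K
Pyrex glass: ΔL = 34×10⁻⁷ × 0.7315 m × 232 = 5.7701×10⁻⁴ m = 0.57701 mm
aluminum: ΔL = 23.3×10⁻⁶ × 0.7315 m × 232 = 3.9542×10⁻³ m = 3.9542 mm
difference = 3.9542 − 0.57701 = 3.37719 mm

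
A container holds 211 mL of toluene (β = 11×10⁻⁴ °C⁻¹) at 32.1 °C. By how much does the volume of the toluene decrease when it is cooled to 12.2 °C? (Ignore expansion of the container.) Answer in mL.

|ΔT| = |12.2 − 32.1| = 19.9 K
ΔV = βV₀ΔT = (11×10⁻⁴)(211)(19.9) = 4.62 mL

ΔV = 4.62 mL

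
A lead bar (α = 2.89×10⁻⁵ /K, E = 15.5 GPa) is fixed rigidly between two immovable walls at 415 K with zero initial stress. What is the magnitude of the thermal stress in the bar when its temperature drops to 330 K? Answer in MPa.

σ = 38.1 MPa

Fully constrained: the free strain ε = αΔT is blocked, so σ = Eε = EαΔT.
|ΔT| = 85 K
σ = 15.5×10⁹ × 2.89×10⁻⁵ × 85 = 3.81×10⁷ Pa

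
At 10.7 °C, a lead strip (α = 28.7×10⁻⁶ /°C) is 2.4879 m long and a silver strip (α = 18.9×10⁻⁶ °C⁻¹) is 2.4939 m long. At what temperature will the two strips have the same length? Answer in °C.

T = 257.9 °C

L₁(1 + α₁ΔT) = L₂(1 + α₂ΔT) ⇒ ΔT = (L₂ − L₁)/(α₁L₁ − α₂L₂)
L₂ − L₁ = 2.4939 − 2.4879 = 6.00×10⁻³ m
α₁L₁ − α₂L₂ = 28.7×10⁻⁶×2.4879 − 18.9×10⁻⁶×2.4939 = 2.426802×10⁻⁵ m/K
ΔT = 6.00×10⁻³ / 2.426802×10⁻⁵ = 247.239 K
T = 10.7 + 247.239 = 257.939 °C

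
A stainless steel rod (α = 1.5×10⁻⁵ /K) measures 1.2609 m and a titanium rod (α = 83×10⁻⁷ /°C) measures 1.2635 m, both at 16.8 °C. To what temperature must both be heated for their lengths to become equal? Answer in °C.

T = 325.4 °C

Equal length when α₁L₁ΔT − α₂L₂ΔT = L₂ − L₁ = 2.60×10⁻³ m
α₁L₁ = 1.89135×10⁻⁵, α₂L₂ = 1.048705×10⁻⁵ → Δ(αL) = 8.42645×10⁻⁶ m/K
ΔT = 2.60×10⁻³ / 8.42645×10⁻⁶ = 308.552 K, so T = 16.8 + 308.552 = 325.352 °C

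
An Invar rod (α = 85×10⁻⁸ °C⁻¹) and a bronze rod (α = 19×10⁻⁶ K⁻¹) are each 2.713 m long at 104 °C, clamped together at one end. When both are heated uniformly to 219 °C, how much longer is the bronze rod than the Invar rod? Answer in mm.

ΔT = 115 K
Invar: ΔL = 85×10⁻⁸ × 2.713 m × 115 = 2.6520×10⁻⁴ m = 0.26520 mm
bronze: ΔL = 19×10⁻⁶ × 2.713 m × 115 = 5.9279×10⁻³ m = 5.9279 mm
difference = 5.9279 − 0.26520 = 5.6627 mm

5.66 mm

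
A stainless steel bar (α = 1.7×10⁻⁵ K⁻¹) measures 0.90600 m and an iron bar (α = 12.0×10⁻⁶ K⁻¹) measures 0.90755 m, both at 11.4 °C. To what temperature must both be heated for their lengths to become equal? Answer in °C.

L₁(1 + α₁ΔT) = L₂(1 + α₂ΔT) ⇒ ΔT = (L₂ − L₁)/(α₁L₁ − α₂L₂)
L₂ − L₁ = 0.90755 − 0.90600 = 1.55×10⁻³ m
α₁L₁ − α₂L₂ = 1.7×10⁻⁵×0.90600 − 12.0×10⁻⁶×0.90755 = 4.5114×10⁻⁶ m/K
ΔT = 1.55×10⁻³ / 4.5114×10⁻⁶ = 343.574 K
T = 11.4 + 343.574 = 354.974 °C

T = 355.0 °C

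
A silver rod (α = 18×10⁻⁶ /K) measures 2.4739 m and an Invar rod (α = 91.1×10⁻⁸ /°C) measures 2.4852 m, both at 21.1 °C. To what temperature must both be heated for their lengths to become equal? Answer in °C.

T = 288.5 °C

L₁(1 + α₁ΔT) = L₂(1 + α₂ΔT) ⇒ ΔT = (L₂ − L₁)/(α₁L₁ − α₂L₂)
L₂ − L₁ = 2.4852 − 2.4739 = 1.13×10⁻² m
α₁L₁ − α₂L₂ = 18×10⁻⁶×2.4739 − 91.1×10⁻⁸×2.4852 = 4.22661828×10⁻⁵ m/K
ΔT = 1.13×10⁻² / 4.22661828×10⁻⁵ = 267.353 K
T = 21.1 + 267.353 = 288.453 °C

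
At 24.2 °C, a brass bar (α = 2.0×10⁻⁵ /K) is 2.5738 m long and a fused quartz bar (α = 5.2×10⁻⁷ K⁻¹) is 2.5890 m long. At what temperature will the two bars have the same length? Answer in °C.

Equal length when α₁L₁ΔT − α₂L₂ΔT = L₂ − L₁ = 1.52×10⁻² m
α₁L₁ = 5.1476×10⁻⁵, α₂L₂ = 1.34628×10⁻⁶ → Δ(αL) = 5.012972×10⁻⁵ m/K
ΔT = 1.52×10⁻² / 5.012972×10⁻⁵ = 303.213 K, so T = 24.2 + 303.213 = 327.413 °C

T = 327.4 °C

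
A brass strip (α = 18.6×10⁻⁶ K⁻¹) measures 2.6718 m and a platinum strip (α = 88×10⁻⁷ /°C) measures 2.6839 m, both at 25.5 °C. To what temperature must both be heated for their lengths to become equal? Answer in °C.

L₁(1 + α₁ΔT) = L₂(1 + α₂ΔT) ⇒ ΔT = (L₂ − L₁)/(α₁L₁ − α₂L₂)
L₂ − L₁ = 2.6839 − 2.6718 = 1.21×10⁻² m
α₁L₁ − α₂L₂ = 18.6×10⁻⁶×2.6718 − 88×10⁻⁷×2.6839 = 2.607716×10⁻⁵ m/K
ΔT = 1.21×10⁻² / 2.607716×10⁻⁵ = 464.008 K
T = 25.5 + 464.008 = 489.508 °C

T = 489.5 °C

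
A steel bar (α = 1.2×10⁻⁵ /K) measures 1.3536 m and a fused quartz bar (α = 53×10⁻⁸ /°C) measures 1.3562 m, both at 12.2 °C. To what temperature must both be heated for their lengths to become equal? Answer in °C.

T = 179.7 °C

L₁(1 + α₁ΔT) = L₂(1 + α₂ΔT) ⇒ ΔT = (L₂ − L₁)/(α₁L₁ − α₂L₂)
L₂ − L₁ = 1.3562 − 1.3536 = 2.60×10⁻³ m
α₁L₁ − α₂L₂ = 1.2×10⁻⁵×1.3536 − 53×10⁻⁸×1.3562 = 1.5524414×10⁻⁵ m/K
ΔT = 2.60×10⁻³ / 1.5524414×10⁻⁵ = 167.478 K
T = 12.2 + 167.478 = 179.678 °C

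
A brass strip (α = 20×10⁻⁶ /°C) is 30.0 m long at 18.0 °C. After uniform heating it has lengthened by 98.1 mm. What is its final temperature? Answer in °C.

T = 182 °C

ΔL = αL₀ΔT ⇒ ΔT = ΔL / (αL₀)
ΔT = 98.1×10⁻³ m / (20×10⁻⁶ × 30.0 m) = 163.50 K
T = 18.0 + 163.50 = 181.50 °C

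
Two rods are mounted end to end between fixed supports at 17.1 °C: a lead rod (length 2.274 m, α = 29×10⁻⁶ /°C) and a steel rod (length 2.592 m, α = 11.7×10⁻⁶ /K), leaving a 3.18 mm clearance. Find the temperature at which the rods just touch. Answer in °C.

T = 50.1 °C

Gap closes when ΔL₁ + ΔL₂ = 3.18 mm = 3.18×10⁻³ m
(α₁L₁ + α₂L₂)ΔT = g
α₁L₁ + α₂L₂ = 29×10⁻⁶×2.274 + 11.7×10⁻⁶×2.592 = 9.62724×10⁻⁵ m/K
ΔT = 3.18×10⁻³ / 9.62724×10⁻⁵ = 33.031 K
T = 17.1 + 33.031 = 50.131 °C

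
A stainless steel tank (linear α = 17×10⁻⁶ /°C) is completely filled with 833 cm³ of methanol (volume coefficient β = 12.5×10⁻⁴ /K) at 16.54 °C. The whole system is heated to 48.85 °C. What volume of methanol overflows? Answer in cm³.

32.3 cm³

The tank also expands: β_container ≈ 3α = 5.1×10⁻⁵ /K
Net overflow = V₀(β_liq − 3α_cont)ΔT
β − 3α = 1.25×10⁻³ − 5.1×10⁻⁵ = 1.199×10⁻³ /K; ΔT = 32.31 K
ΔV = 833 × 1.199×10⁻³ × 32.31 = 32.3 cm³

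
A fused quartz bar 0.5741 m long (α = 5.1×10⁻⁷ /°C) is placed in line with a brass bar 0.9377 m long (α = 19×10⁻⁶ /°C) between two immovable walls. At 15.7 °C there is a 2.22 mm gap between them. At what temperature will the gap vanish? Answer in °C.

α₁L₁ = 2.92791×10⁻⁷ m/K, α₂L₂ = 1.78163×10⁻⁵ m/K → total 1.8109091×10⁻⁵ m/K
ΔT = g/(α₁L₁+α₂L₂) = 2.22×10⁻³ / 1.8109091×10⁻⁵ = 122.59 K
T = 15.7 + 122.59 = 138.29 °C

T = 138 °C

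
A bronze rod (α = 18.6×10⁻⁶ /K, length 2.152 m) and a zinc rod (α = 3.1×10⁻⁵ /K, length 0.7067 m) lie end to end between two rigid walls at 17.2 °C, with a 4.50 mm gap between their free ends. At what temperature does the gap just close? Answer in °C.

T = 89.9 °C

Gap closes when ΔL₁ + ΔL₂ = 4.50 mm = 4.50×10⁻³ m
(α₁L₁ + α₂L₂)ΔT = g
α₁L₁ + α₂L₂ = 18.6×10⁻⁶×2.152 + 3.1×10⁻⁵×0.7067 = 6.19349×10⁻⁵ m/K
ΔT = 4.50×10⁻³ / 6.19349×10⁻⁵ = 72.657 K
T = 17.2 + 72.657 = 89.857 °C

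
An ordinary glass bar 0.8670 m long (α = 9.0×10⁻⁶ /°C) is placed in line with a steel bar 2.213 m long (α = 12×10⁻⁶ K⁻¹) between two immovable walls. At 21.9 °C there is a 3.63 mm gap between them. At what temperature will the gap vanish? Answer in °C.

α₁L₁ = 7.803×10⁻⁶ m/K, α₂L₂ = 2.6556×10⁻⁵ m/K → total 3.4359×10⁻⁵ m/K
ΔT = g/(α₁L₁+α₂L₂) = 3.63×10⁻³ / 3.4359×10⁻⁵ = 105.65 K
T = 21.9 + 105.65 = 127.55 °C

T = 128 °C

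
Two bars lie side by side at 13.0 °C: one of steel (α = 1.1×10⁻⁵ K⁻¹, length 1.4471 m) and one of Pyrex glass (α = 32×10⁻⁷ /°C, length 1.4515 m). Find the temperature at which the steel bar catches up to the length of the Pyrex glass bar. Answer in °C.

T = 403.3 °C

L₁(1 + α₁ΔT) = L₂(1 + α₂ΔT) ⇒ ΔT = (L₂ − L₁)/(α₁L₁ − α₂L₂)
L₂ − L₁ = 1.4515 − 1.4471 = 4.40×10⁻³ m
α₁L₁ − α₂L₂ = 1.1×10⁻⁵×1.4471 − 32×10⁻⁷×1.4515 = 1.12733×10⁻⁵ m/K
ΔT = 4.40×10⁻³ / 1.12733×10⁻⁵ = 390.303 K
T = 13.0 + 390.303 = 403.303 °C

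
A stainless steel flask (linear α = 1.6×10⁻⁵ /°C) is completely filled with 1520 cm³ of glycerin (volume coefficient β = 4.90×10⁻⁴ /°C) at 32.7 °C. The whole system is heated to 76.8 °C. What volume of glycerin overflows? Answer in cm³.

The flask also expands: β_container ≈ 3α = 4.8×10⁻⁵ /K
Net overflow = V₀(β_liq − 3α_cont)ΔT
β − 3α = 4.90×10⁻⁴ − 4.8×10⁻⁵ = 4.42×10⁻⁴ /K; ΔT = 44.1 K
ΔV = 1520 × 4.42×10⁻⁴ × 44.1 = 29.6 cm³

29.6 cm³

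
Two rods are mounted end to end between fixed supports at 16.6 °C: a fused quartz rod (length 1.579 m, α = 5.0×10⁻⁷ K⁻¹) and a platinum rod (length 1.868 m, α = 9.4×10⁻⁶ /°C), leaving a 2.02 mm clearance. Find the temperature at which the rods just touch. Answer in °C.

T = 127 °C

Gap closes when ΔL₁ + ΔL₂ = 2.02 mm = 2.02×10⁻³ m
(α₁L₁ + α₂L₂)ΔT = g
α₁L₁ + α₂L₂ = 5.0×10⁻⁷×1.579 + 9.4×10⁻⁶×1.868 = 1.83487×10⁻⁵ m/K
ΔT = 2.02×10⁻³ / 1.83487×10⁻⁵ = 110.09 K
T = 16.6 + 110.09 = 126.69 °C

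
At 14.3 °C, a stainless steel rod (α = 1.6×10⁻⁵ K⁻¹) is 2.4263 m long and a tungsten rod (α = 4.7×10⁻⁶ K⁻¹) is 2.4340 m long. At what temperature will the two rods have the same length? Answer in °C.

L₁(1 + α₁ΔT) = L₂(1 + α₂ΔT) ⇒ ΔT = (L₂ − L₁)/(α₁L₁ − α₂L₂)
L₂ − L₁ = 2.4340 − 2.4263 = 7.70×10⁻³ m
α₁L₁ − α₂L₂ = 1.6×10⁻⁵×2.4263 − 4.7×10⁻⁶×2.4340 = 2.7381×10⁻⁵ m/K
ΔT = 7.70×10⁻³ / 2.7381×10⁻⁵ = 281.217 K
T = 14.3 + 281.217 = 295.517 °C

T = 295.5 °C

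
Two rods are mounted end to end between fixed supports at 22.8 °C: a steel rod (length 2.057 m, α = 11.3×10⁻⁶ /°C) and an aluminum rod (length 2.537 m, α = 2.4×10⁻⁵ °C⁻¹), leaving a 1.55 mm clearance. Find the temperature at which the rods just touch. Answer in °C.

T = 41.2 °C

Gap closes when ΔL₁ + ΔL₂ = 1.55 mm = 1.55×10⁻³ m
(α₁L₁ + α₂L₂)ΔT = g
α₁L₁ + α₂L₂ = 11.3×10⁻⁶×2.057 + 2.4×10⁻⁵×2.537 = 8.41321×10⁻⁵ m/K
ΔT = 1.55×10⁻³ / 8.41321×10⁻⁵ = 18.423 K
T = 22.8 + 18.423 = 41.223 °C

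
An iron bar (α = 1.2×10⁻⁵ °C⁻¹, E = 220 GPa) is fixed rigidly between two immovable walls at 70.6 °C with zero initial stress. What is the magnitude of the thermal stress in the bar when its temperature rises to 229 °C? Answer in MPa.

Fully constrained: the free strain ε = αΔT is blocked, so σ = Eε = EαΔT.
|ΔT| = 158.4 K
σ = 220×10⁹ × 1.2×10⁻⁵ × 158.4 = 4.18×10⁸ Pa

σ = 418 MPa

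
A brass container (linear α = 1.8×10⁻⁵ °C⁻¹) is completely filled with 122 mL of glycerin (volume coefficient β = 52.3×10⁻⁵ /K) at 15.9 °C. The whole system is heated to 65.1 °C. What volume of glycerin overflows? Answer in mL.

The container also expands: β_container ≈ 3α = 5.4×10⁻⁵ /K
Net overflow = V₀(β_liq − 3α_cont)ΔT
β − 3α = 5.23×10⁻⁴ − 5.4×10⁻⁵ = 4.69×10⁻⁴ /K; ΔT = 49.2 K
ΔV = 122 × 4.69×10⁻⁴ × 49.2 = 2.82 mL

2.82 mL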